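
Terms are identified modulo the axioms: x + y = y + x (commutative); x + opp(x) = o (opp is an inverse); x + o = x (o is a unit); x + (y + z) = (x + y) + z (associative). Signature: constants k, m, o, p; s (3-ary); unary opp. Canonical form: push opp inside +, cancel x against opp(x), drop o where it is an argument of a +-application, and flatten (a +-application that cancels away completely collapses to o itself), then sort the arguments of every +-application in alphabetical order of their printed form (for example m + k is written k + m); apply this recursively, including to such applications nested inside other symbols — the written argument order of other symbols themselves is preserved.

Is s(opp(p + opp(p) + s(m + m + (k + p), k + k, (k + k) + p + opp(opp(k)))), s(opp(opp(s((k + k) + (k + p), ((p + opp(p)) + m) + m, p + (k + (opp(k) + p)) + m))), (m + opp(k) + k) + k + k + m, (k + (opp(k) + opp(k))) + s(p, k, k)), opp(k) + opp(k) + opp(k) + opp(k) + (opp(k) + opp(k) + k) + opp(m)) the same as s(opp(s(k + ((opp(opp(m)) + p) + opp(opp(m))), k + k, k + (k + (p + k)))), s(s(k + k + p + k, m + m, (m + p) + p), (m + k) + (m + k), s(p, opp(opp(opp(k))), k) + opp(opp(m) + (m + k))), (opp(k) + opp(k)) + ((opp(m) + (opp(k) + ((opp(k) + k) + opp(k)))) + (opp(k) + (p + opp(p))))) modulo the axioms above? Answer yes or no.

Left:  s(opp(p + opp(p) + s(m + m + (k + p), k + k, (k + k) + p + opp(opp(k)))), s(opp(opp(s((k + k) + (k + p), ((p + opp(p)) + m) + m, p + (k + (opp(k) + p)) + m))), (m + opp(k) + k) + k + k + m, (k + (opp(k) + opp(k))) + s(p, k, k)), opp(k) + opp(k) + opp(k) + opp(k) + (opp(k) + opp(k) + k) + opp(m))
  Work inside:  p + opp(p) + s(m + m + (k + p), k + k, (k + k) + p + opp(opp(k)))
  Push opp inside:  distribute opp over + and collapse double opp
  Inverses cancel:  p cancels
  Collect terms:  s(k + m + m + p, k + k, k + k + k + p)
  Rebuild:  s(opp(s(k + m + m + p, k + k, k + k + k + p)), s(s(k + k + k + p, m + m, m + p + p), k + k + m + m, opp(k) + s(p, k, k)), opp(k) + opp(k) + opp(k) + opp(k) + opp(k) + opp(m))
Right:  s(opp(s(k + ((opp(opp(m)) + p) + opp(opp(m))), k + k, k + (k + (p + k)))), s(s(k + k + p + k, m + m, (m + p) + p), (m + k) + (m + k), s(p, opp(opp(opp(k))), k) + opp(opp(m) + (m + k))), (opp(k) + opp(k)) + ((opp(m) + (opp(k) + ((opp(k) + k) + opp(k)))) + (opp(k) + (p + opp(p)))))
  Work inside:  (opp(k) + opp(k)) + ((opp(m) + (opp(k) + ((opp(k) + k) + opp(k)))) + (opp(k) + (p + opp(p))))
  Cancel inverse pairs:  p cancels
  Collect:  opp(k) + opp(k) + opp(k) + opp(k) + opp(k) + opp(m)
  Reassemble:  s(opp(s(k + m + m + p, k + k, k + k + k + p)), s(s(k + k + k + p, m + m, m + p + p), k + k + m + m, opp(k) + s(p, opp(k), k)), opp(k) + opp(k) + opp(k) + opp(k) + opp(k) + opp(m))

Answer: no — s(opp(s(k + m + m + p, k + k, k + k + k + p)), s(s(k + k + k + p, m + m, m + p + p), k + k + m + m, opp(k) + s(p, k, k)), opp(k) + opp(k) + opp(k) + opp(k) + opp(k) + opp(m)) vs s(opp(s(k + m + m + p, k + k, k + k + k + p)), s(s(k + k + k + p, m + m, m + p + p), k + k + m + m, opp(k) + s(p, opp(k), k)), opp(k) + opp(k) + opp(k) + opp(k) + opp(k) + opp(m))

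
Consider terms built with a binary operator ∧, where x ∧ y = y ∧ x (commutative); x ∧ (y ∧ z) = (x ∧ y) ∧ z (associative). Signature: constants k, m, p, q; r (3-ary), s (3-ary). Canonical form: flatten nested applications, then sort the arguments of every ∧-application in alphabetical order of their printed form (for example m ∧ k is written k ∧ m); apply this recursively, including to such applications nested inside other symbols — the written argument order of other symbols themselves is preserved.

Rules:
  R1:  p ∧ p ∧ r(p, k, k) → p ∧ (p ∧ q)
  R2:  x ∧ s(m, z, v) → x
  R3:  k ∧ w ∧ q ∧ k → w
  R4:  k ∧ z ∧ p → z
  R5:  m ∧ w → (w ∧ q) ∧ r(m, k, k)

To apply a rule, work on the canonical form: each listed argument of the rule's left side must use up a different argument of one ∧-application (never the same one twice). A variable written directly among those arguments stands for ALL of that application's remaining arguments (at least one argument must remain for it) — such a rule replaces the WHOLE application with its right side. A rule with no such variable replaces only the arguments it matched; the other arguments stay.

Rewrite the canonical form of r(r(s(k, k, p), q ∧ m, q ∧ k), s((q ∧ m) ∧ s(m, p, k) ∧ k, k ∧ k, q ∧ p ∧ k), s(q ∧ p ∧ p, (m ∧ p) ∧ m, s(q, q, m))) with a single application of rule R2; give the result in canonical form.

Canonical form:  r(r(s(k, k, p), m ∧ q, k ∧ q), s(k ∧ m ∧ q ∧ s(m, p, k), k ∧ k, k ∧ p ∧ q), s(p ∧ p ∧ q, m ∧ m ∧ p, s(q, q, m)))
R2 matches:  uses s(m, p, k);  v := k, x := k ∧ m ∧ q, z := p
The extension variable absorbs all remaining arguments, so the whole application is rewritten.
Giving:  r(r(s(k, k, p), m ∧ q, k ∧ q), s(k ∧ m ∧ q, k ∧ k, k ∧ p ∧ q), s(p ∧ p ∧ q, m ∧ m ∧ p, s(q, q, m)))

Answer: r(r(s(k, k, p), m ∧ q, k ∧ q), s(k ∧ m ∧ q, k ∧ k, k ∧ p ∧ q), s(p ∧ p ∧ q, m ∧ m ∧ p, s(q, q, m)))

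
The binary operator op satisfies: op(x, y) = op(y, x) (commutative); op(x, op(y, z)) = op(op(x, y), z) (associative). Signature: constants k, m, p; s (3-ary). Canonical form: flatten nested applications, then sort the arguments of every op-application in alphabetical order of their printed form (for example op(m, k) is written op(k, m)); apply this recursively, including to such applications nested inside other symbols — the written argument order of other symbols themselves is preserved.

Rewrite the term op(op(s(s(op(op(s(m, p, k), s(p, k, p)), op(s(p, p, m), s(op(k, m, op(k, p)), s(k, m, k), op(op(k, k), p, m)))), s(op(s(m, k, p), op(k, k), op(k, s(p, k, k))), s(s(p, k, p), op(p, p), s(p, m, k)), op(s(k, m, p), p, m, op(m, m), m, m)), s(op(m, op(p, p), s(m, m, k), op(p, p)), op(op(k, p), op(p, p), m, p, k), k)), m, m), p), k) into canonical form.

Answer: op(k, p, s(s(op(s(m, p, k), s(op(k, k, m, p), s(k, m, k), op(k, k, m, p)), s(p, k, p), s(p, p, m)), s(op(k, k, k, s(m, k, p), s(p, k, k)), s(s(p, k, p), op(p, p), s(p, m, k)), op(m, m, m, m, m, p, s(k, m, p))), s(op(m, p, p, p, p, s(m, m, k)), op(k, k, m, p, p, p, p), k)), m, m))

Derivation:
Flatten:  op(s(s(op(op(s(m, p, k), s(p, k, p)), op(s(p, p, m), s(op(k, m, op(k, p)), s(k, m, k), op(op(k, k), p, m)))), s(op(s(m, k, p), op(k, k), op(k, s(p, k, k))), s(s(p, k, p), op(p, p), s(p, m, k)), op(s(k, m, p), p, m, op(m, m), m, m)), s(op(m, op(p, p), s(m, m, k), op(p, p)), op(op(k, p), op(p, p), m, p, k), k)), m, m), p, k)
Simplify inside:  s(s(op(op(s(m, p, k), s(p, k, p)), op(s(p, p, m), s(op(k, m, op(k, p)), s(k, m, k), op(op(k, k), p, m)))), s(op(s(m, k, p), op(k, k), op(k, s(p, k, k))), s(s(p, k, p), op(p, p), s(p, m, k)), op(s(k, m, p), p, m, op(m, m), m, m)), s(op(m, op(p, p), s(m, m, k), op(p, p)), op(op(k, p), op(p, p), m, p, k), k)), m, m)  →  s(s(op(s(m, p, k), s(op(k, k, m, p), s(k, m, k), op(k, k, m, p)), s(p, k, p), s(p, p, m)), s(op(k, k, k, s(m, k, p), s(p, k, k)), s(s(p, k, p), op(p, p), s(p, m, k)), op(m, m, m, m, m, p, s(k, m, p))), s(op(m, p, p, p, p, s(m, m, k)), op(k, k, m, p, p, p, p), k)), m, m)
Order the arguments:  op(k, p, s(s(op(s(m, p, k), s(op(k, k, m, p), s(k, m, k), op(k, k, m, p)), s(p, k, p), s(p, p, m)), s(op(k, k, k, s(m, k, p), s(p, k, k)), s(s(p, k, p), op(p, p), s(p, m, k)), op(m, m, m, m, m, p, s(k, m, p))), s(op(m, p, p, p, p, s(m, m, k)), op(k, k, m, p, p, p, p), k)), m, m))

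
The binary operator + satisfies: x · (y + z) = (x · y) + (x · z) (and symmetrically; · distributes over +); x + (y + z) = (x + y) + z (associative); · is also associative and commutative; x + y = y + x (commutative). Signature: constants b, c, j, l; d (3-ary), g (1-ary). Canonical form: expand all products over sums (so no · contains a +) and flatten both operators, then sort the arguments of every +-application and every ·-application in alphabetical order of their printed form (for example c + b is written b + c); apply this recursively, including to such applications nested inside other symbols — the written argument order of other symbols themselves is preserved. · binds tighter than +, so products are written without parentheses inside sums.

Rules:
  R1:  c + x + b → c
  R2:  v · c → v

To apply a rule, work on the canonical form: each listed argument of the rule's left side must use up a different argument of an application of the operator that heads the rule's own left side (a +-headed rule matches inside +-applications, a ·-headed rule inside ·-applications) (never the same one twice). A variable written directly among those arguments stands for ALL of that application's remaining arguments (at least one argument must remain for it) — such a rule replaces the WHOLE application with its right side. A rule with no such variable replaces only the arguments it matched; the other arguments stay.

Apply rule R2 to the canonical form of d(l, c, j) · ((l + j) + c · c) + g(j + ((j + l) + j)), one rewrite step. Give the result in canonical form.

Canonical form:  c · c · d(l, c, j) + d(l, c, j) · j + d(l, c, j) · l + g(j + j + j + l)
Apply R2:  consuming c;  v := c · d(l, c, j)
Every leftover argument binds to the variable; the entire application is replaced.
Giving:  c · d(l, c, j) + d(l, c, j) · j + d(l, c, j) · l + g(j + j + j + l)

Answer: c · d(l, c, j) + d(l, c, j) · j + d(l, c, j) · l + g(j + j + j + l)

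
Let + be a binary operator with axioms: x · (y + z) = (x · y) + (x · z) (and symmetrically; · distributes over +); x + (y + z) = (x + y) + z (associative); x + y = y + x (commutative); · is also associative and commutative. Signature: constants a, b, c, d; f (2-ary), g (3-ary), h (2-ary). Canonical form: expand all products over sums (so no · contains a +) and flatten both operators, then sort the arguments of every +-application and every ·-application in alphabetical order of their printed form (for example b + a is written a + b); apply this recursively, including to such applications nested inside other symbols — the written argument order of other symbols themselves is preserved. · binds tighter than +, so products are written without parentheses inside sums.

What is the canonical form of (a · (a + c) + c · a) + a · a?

Answer: a · a + a · a + a · c + a · c

Derivation:
Expand:  a · a + a · c + a · c + a · a
Sort arguments:  a · a + a · a + a · c + a · c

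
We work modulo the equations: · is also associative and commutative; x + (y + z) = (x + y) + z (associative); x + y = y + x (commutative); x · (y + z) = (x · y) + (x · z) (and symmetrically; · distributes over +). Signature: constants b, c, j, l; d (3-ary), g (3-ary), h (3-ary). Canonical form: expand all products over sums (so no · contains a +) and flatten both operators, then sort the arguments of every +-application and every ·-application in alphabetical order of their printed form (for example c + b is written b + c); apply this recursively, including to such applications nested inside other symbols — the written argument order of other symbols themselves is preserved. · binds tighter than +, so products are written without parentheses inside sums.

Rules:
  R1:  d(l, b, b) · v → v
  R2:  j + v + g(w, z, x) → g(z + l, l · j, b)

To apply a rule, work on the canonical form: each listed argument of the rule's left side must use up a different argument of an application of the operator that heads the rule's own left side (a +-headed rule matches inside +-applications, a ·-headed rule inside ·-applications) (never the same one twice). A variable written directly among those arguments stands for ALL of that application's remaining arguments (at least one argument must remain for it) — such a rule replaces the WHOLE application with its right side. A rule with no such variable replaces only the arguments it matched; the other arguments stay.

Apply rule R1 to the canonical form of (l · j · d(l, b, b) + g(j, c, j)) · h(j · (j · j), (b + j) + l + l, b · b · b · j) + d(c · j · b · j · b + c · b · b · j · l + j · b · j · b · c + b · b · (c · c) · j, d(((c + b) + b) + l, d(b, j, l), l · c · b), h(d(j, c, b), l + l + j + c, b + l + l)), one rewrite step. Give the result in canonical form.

Canonical form:  d(b · b · c · c · j + b · b · c · j · j + b · b · c · j · j + b · b · c · j · l, d(b + b + c + l, d(b, j, l), b · c · l), h(d(j, c, b), c + j + l + l, b + l + l)) + d(l, b, b) · h(j · j · j, b + j + l + l, b · b · b · j) · j · l + g(j, c, j) · h(j · j · j, b + j + l + l, b · b · b · j)
Apply R1:  consuming d(l, b, b);  v := h(j · j · j, b + j + l + l, b · b · b · j) · j · l
The variable takes the whole remainder — replace the entire application.
New term:  d(b · b · c · c · j + b · b · c · j · j + b · b · c · j · j + b · b · c · j · l, d(b + b + c + l, d(b, j, l), b · c · l), h(d(j, c, b), c + j + l + l, b + l + l)) + g(j, c, j) · h(j · j · j, b + j + l + l, b · b · b · j) + h(j · j · j, b + j + l + l, b · b · b · j) · j · l

Answer: d(b · b · c · c · j + b · b · c · j · j + b · b · c · j · j + b · b · c · j · l, d(b + b + c + l, d(b, j, l), b · c · l), h(d(j, c, b), c + j + l + l, b + l + l)) + g(j, c, j) · h(j · j · j, b + j + l + l, b · b · b · j) + h(j · j · j, b + j + l + l, b · b · b · j) · j · l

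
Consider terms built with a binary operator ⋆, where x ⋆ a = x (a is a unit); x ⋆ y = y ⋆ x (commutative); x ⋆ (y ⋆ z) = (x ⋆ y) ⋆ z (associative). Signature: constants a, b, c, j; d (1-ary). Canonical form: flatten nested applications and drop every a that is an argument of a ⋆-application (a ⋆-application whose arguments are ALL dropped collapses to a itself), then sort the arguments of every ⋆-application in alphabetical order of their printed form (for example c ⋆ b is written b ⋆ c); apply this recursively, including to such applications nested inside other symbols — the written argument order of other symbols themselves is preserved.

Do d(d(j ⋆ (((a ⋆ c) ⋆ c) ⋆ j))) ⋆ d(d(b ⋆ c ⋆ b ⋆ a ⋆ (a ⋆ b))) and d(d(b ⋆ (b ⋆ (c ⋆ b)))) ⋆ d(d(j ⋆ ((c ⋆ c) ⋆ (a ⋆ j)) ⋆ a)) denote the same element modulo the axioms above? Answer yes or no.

Left:  d(d(j ⋆ (((a ⋆ c) ⋆ c) ⋆ j))) ⋆ d(d(b ⋆ c ⋆ b ⋆ a ⋆ (a ⋆ b)))
  Canonicalize subterm:  d(d(j ⋆ (((a ⋆ c) ⋆ c) ⋆ j)))  →  d(d(c ⋆ c ⋆ j ⋆ j))
  Simplify inside:  d(d(b ⋆ c ⋆ b ⋆ a ⋆ (a ⋆ b)))  →  d(d(b ⋆ b ⋆ b ⋆ c))
  Sort:  d(d(b ⋆ b ⋆ b ⋆ c)) ⋆ d(d(c ⋆ c ⋆ j ⋆ j))
Right:  d(d(b ⋆ (b ⋆ (c ⋆ b)))) ⋆ d(d(j ⋆ ((c ⋆ c) ⋆ (a ⋆ j)) ⋆ a))
  Canonicalize subterm:  d(d(b ⋆ (b ⋆ (c ⋆ b))))  →  d(d(b ⋆ b ⋆ b ⋆ c))
  Inside:  d(d(j ⋆ ((c ⋆ c) ⋆ (a ⋆ j)) ⋆ a))  →  d(d(c ⋆ c ⋆ j ⋆ j))
  Sort:  d(d(b ⋆ b ⋆ b ⋆ c)) ⋆ d(d(c ⋆ c ⋆ j ⋆ j))

Answer: yes — both canonical forms are d(d(b ⋆ b ⋆ b ⋆ c)) ⋆ d(d(c ⋆ c ⋆ j ⋆ j))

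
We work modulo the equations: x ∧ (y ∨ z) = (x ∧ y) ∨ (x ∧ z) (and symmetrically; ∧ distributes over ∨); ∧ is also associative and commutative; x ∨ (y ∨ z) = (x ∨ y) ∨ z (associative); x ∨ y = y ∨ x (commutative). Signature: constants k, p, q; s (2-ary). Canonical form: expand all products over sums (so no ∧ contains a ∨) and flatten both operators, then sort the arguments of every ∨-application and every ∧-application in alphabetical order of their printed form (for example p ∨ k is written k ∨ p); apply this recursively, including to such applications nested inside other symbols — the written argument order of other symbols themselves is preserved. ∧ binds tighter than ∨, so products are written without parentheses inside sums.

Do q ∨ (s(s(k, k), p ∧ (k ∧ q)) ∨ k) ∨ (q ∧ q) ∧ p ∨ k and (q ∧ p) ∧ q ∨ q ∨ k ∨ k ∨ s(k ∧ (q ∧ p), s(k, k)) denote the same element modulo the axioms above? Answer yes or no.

Answer: no — k ∨ k ∨ p ∧ q ∧ q ∨ q ∨ s(s(k, k), k ∧ p ∧ q) vs k ∨ k ∨ p ∧ q ∧ q ∨ q ∨ s(k ∧ p ∧ q, s(k, k))

Derivation:
Left:  q ∨ (s(s(k, k), p ∧ (k ∧ q)) ∨ k) ∨ (q ∧ q) ∧ p ∨ k
  Merge nested applications:  q ∨ s(s(k, k), k ∧ p ∧ q) ∨ k ∨ p ∧ q ∧ q ∨ k
  Order the arguments:  k ∨ k ∨ p ∧ q ∧ q ∨ q ∨ s(s(k, k), k ∧ p ∧ q)
Right:  (q ∧ p) ∧ q ∨ q ∨ k ∨ k ∨ s(k ∧ (q ∧ p), s(k, k))
  Un-nest:  p ∧ q ∧ q ∨ q ∨ k ∨ k ∨ s(k ∧ p ∧ q, s(k, k))
  Sort:  k ∨ k ∨ p ∧ q ∧ q ∨ q ∨ s(k ∧ p ∧ q, s(k, k))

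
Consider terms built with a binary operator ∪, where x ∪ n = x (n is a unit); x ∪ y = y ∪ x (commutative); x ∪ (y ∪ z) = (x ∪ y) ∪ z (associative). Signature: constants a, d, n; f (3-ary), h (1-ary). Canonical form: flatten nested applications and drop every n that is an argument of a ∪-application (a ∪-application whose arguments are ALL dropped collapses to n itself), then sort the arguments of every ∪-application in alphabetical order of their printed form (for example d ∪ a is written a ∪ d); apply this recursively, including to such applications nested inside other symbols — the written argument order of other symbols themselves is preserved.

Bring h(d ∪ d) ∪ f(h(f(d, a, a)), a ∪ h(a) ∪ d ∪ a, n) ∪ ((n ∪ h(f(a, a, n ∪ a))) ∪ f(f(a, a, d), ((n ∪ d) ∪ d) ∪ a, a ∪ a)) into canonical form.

Answer: f(f(a, a, d), a ∪ d ∪ d, a ∪ a) ∪ f(h(f(d, a, a)), a ∪ a ∪ d ∪ h(a), n) ∪ h(d ∪ d) ∪ h(f(a, a, a))

Derivation:
Merge nested applications:  h(d ∪ d) ∪ f(h(f(d, a, a)), a ∪ h(a) ∪ d ∪ a, n) ∪ n ∪ h(f(a, a, n ∪ a)) ∪ f(f(a, a, d), ((n ∪ d) ∪ d) ∪ a, a ∪ a)
Canonicalize subterm:  f(h(f(d, a, a)), a ∪ h(a) ∪ d ∪ a, n)  →  f(h(f(d, a, a)), a ∪ a ∪ d ∪ h(a), n)
Simplify inside:  h(f(a, a, n ∪ a))  →  h(f(a, a, a))
Simplify inside:  f(f(a, a, d), ((n ∪ d) ∪ d) ∪ a, a ∪ a)  →  f(f(a, a, d), a ∪ d ∪ d, a ∪ a)
Drop the unit:  drop n
Sort arguments:  f(f(a, a, d), a ∪ d ∪ d, a ∪ a) ∪ f(h(f(d, a, a)), a ∪ a ∪ d ∪ h(a), n) ∪ h(d ∪ d) ∪ h(f(a, a, a))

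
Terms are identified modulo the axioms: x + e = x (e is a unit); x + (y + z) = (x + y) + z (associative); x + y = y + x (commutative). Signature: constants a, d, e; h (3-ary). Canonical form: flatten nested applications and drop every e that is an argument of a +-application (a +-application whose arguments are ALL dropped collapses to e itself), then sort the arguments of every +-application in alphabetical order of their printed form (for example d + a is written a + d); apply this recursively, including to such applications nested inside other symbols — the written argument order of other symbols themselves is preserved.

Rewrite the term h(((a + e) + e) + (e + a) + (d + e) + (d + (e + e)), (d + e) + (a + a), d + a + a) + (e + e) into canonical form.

Answer: h(a + a + d + d, a + a + d, a + a + d)

Derivation:
Flatten:  h(((a + e) + e) + (e + a) + (d + e) + (d + (e + e)), (d + e) + (a + a), d + a + a) + e + e
Inside:  h(((a + e) + e) + (e + a) + (d + e) + (d + (e + e)), (d + e) + (a + a), d + a + a)  →  h(a + a + d + d, a + a + d, a + a + d)
Units out:  drop e (×2)
Sort:  h(a + a + d + d, a + a + d, a + a + d)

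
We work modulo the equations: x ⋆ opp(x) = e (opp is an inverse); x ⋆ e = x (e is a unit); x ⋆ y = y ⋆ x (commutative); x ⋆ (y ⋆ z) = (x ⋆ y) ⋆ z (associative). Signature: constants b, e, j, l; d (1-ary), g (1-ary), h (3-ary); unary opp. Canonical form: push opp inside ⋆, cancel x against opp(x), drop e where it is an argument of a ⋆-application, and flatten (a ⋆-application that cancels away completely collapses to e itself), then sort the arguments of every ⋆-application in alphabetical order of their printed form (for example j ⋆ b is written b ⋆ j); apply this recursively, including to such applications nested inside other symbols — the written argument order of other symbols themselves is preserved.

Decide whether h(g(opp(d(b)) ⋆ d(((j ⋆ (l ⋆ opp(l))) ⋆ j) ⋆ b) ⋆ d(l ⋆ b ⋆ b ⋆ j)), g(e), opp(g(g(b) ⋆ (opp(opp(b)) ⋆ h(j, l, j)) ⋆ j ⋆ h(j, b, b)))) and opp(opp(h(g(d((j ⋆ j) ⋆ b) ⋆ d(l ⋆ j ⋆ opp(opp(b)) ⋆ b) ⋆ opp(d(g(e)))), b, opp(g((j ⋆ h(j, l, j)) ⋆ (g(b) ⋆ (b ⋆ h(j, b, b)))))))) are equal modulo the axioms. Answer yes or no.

Left:  h(g(opp(d(b)) ⋆ d(((j ⋆ (l ⋆ opp(l))) ⋆ j) ⋆ b) ⋆ d(l ⋆ b ⋆ b ⋆ j)), g(e), opp(g(g(b) ⋆ (opp(opp(b)) ⋆ h(j, l, j)) ⋆ j ⋆ h(j, b, b))))
  Descend into:  opp(d(b)) ⋆ d(((j ⋆ (l ⋆ opp(l))) ⋆ j) ⋆ b) ⋆ d(l ⋆ b ⋆ b ⋆ j)
  Collect terms:  opp(d(b)) ⋆ d(b ⋆ j ⋆ j) ⋆ d(b ⋆ b ⋆ j ⋆ l)
  Order the arguments:  d(b ⋆ b ⋆ j ⋆ l) ⋆ d(b ⋆ j ⋆ j) ⋆ opp(d(b))
  Put back:  h(g(d(b ⋆ b ⋆ j ⋆ l) ⋆ d(b ⋆ j ⋆ j) ⋆ opp(d(b))), g(e), opp(g(b ⋆ g(b) ⋆ h(j, b, b) ⋆ h(j, l, j) ⋆ j)))
Right:  opp(opp(h(g(d((j ⋆ j) ⋆ b) ⋆ d(l ⋆ j ⋆ opp(opp(b)) ⋆ b) ⋆ opp(d(g(e)))), b, opp(g((j ⋆ h(j, l, j)) ⋆ (g(b) ⋆ (b ⋆ h(j, b, b))))))))
  Push opp inside:  distribute opp over ⋆ and collapse double opp
  Collect:  h(g(d(b ⋆ b ⋆ j ⋆ l) ⋆ d(b ⋆ j ⋆ j) ⋆ opp(d(g(e)))), b, opp(g(b ⋆ g(b) ⋆ h(j, b, b) ⋆ h(j, l, j) ⋆ j)))

Answer: no — h(g(d(b ⋆ b ⋆ j ⋆ l) ⋆ d(b ⋆ j ⋆ j) ⋆ opp(d(b))), g(e), opp(g(b ⋆ g(b) ⋆ h(j, b, b) ⋆ h(j, l, j) ⋆ j))) vs h(g(d(b ⋆ b ⋆ j ⋆ l) ⋆ d(b ⋆ j ⋆ j) ⋆ opp(d(g(e)))), b, opp(g(b ⋆ g(b) ⋆ h(j, b, b) ⋆ h(j, l, j) ⋆ j)))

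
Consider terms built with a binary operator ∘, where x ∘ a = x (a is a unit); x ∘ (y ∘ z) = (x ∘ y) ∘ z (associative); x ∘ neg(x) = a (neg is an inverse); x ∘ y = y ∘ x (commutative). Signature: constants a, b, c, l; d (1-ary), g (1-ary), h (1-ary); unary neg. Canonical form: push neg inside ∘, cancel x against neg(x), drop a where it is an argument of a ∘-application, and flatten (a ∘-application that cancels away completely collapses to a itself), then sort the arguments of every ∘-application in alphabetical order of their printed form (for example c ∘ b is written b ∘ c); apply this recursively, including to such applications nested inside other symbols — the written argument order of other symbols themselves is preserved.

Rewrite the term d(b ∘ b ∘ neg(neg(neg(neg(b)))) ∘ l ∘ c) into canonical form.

Work inside:  b ∘ b ∘ neg(neg(neg(neg(b)))) ∘ l ∘ c
Push neg inside:  distribute neg over ∘ and collapse double neg
Collect:  b ∘ b ∘ b ∘ l ∘ c
Sort:  b ∘ b ∘ b ∘ c ∘ l
Put back:  d(b ∘ b ∘ b ∘ c ∘ l)

Answer: d(b ∘ b ∘ b ∘ c ∘ l)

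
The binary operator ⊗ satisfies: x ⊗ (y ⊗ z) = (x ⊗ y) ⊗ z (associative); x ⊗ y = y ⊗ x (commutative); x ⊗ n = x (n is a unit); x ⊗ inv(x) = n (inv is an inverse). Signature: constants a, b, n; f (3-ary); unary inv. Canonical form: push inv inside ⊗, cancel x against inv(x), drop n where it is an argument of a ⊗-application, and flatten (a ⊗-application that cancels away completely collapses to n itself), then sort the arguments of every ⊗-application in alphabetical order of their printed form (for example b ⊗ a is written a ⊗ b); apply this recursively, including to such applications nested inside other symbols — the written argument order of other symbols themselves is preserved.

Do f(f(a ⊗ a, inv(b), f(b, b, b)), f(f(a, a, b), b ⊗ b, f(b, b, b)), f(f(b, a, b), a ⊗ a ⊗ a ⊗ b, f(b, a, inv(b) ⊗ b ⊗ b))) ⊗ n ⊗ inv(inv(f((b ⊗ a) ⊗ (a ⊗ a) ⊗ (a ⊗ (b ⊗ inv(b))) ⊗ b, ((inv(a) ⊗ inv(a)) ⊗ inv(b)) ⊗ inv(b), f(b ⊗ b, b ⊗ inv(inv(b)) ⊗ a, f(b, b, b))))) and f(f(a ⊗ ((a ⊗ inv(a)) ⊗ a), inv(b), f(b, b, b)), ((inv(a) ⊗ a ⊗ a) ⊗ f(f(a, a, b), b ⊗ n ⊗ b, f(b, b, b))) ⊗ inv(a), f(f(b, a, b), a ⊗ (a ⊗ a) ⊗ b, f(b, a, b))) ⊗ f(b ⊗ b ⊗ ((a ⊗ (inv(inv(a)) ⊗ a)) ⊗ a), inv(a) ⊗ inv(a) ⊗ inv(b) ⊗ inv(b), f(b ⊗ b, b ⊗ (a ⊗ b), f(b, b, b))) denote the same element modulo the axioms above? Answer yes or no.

Answer: yes — both canonical forms are f(a ⊗ a ⊗ a ⊗ a ⊗ b ⊗ b, inv(a) ⊗ inv(a) ⊗ inv(b) ⊗ inv(b), f(b ⊗ b, a ⊗ b ⊗ b, f(b, b, b))) ⊗ f(f(a ⊗ a, inv(b), f(b, b, b)), f(f(a, a, b), b ⊗ b, f(b, b, b)), f(f(b, a, b), a ⊗ a ⊗ a ⊗ b, f(b, a, b)))

Derivation:
Left:  f(f(a ⊗ a, inv(b), f(b, b, b)), f(f(a, a, b), b ⊗ b, f(b, b, b)), f(f(b, a, b), a ⊗ a ⊗ a ⊗ b, f(b, a, inv(b) ⊗ b ⊗ b))) ⊗ n ⊗ inv(inv(f((b ⊗ a) ⊗ (a ⊗ a) ⊗ (a ⊗ (b ⊗ inv(b))) ⊗ b, ((inv(a) ⊗ inv(a)) ⊗ inv(b)) ⊗ inv(b), f(b ⊗ b, b ⊗ inv(inv(b)) ⊗ a, f(b, b, b)))))
  Push inv inside:  distribute inv over ⊗ and collapse double inv
  Combine occurrences:  f(f(a ⊗ a, inv(b), f(b, b, b)), f(f(a, a, b), b ⊗ b, f(b, b, b)), f(f(b, a, b), a ⊗ a ⊗ a ⊗ b, f(b, a, b))) ⊗ f(a ⊗ a ⊗ a ⊗ a ⊗ b ⊗ b, inv(a) ⊗ inv(a) ⊗ inv(b) ⊗ inv(b), f(b ⊗ b, a ⊗ b ⊗ b, f(b, b, b)))
  Sort:  f(a ⊗ a ⊗ a ⊗ a ⊗ b ⊗ b, inv(a) ⊗ inv(a) ⊗ inv(b) ⊗ inv(b), f(b ⊗ b, a ⊗ b ⊗ b, f(b, b, b))) ⊗ f(f(a ⊗ a, inv(b), f(b, b, b)), f(f(a, a, b), b ⊗ b, f(b, b, b)), f(f(b, a, b), a ⊗ a ⊗ a ⊗ b, f(b, a, b)))
Right:  f(f(a ⊗ ((a ⊗ inv(a)) ⊗ a), inv(b), f(b, b, b)), ((inv(a) ⊗ a ⊗ a) ⊗ f(f(a, a, b), b ⊗ n ⊗ b, f(b, b, b))) ⊗ inv(a), f(f(b, a, b), a ⊗ (a ⊗ a) ⊗ b, f(b, a, b))) ⊗ f(b ⊗ b ⊗ ((a ⊗ (inv(inv(a)) ⊗ a)) ⊗ a), inv(a) ⊗ inv(a) ⊗ inv(b) ⊗ inv(b), f(b ⊗ b, b ⊗ (a ⊗ b), f(b, b, b)))
  Push inv inside:  distribute inv over ⊗ and collapse double inv
  Collect:  f(f(a ⊗ a, inv(b), f(b, b, b)), f(f(a, a, b), b ⊗ b, f(b, b, b)), f(f(b, a, b), a ⊗ a ⊗ a ⊗ b, f(b, a, b))) ⊗ f(a ⊗ a ⊗ a ⊗ a ⊗ b ⊗ b, inv(a) ⊗ inv(a) ⊗ inv(b) ⊗ inv(b), f(b ⊗ b, a ⊗ b ⊗ b, f(b, b, b)))
  Sort:  f(a ⊗ a ⊗ a ⊗ a ⊗ b ⊗ b, inv(a) ⊗ inv(a) ⊗ inv(b) ⊗ inv(b), f(b ⊗ b, a ⊗ b ⊗ b, f(b, b, b))) ⊗ f(f(a ⊗ a, inv(b), f(b, b, b)), f(f(a, a, b), b ⊗ b, f(b, b, b)), f(f(b, a, b), a ⊗ a ⊗ a ⊗ b, f(b, a, b)))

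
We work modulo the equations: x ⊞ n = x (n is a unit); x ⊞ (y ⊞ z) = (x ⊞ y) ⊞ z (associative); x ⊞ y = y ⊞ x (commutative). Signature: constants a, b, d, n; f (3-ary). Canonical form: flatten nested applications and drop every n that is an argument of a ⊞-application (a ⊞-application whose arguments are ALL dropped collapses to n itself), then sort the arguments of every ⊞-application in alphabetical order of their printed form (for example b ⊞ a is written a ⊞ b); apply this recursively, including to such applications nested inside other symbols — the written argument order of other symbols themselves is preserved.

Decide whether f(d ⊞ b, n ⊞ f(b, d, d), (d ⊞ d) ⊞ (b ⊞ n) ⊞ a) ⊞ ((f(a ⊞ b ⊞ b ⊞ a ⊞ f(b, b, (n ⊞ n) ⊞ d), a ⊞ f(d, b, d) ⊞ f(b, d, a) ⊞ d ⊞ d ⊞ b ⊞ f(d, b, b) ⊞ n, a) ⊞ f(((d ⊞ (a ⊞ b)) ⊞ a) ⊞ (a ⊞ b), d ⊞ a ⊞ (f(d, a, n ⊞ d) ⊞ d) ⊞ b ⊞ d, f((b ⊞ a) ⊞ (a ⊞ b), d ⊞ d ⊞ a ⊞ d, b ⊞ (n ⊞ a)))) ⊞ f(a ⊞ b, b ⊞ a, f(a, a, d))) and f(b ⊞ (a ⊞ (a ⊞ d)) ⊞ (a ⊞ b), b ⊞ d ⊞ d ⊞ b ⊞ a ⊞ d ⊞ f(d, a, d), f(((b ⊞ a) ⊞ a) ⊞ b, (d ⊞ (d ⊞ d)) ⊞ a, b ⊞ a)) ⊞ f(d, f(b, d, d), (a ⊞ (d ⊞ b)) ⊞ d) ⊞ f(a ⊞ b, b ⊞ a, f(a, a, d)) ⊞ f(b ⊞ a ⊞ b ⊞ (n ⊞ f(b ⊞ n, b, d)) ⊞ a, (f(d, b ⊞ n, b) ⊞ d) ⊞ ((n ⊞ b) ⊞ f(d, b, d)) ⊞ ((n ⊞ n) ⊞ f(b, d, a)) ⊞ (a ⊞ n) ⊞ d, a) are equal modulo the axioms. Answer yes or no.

Answer: no — f(a ⊞ a ⊞ a ⊞ b ⊞ b ⊞ d, a ⊞ b ⊞ d ⊞ d ⊞ d ⊞ f(d, a, d), f(a ⊞ a ⊞ b ⊞ b, a ⊞ d ⊞ d ⊞ d, a ⊞ b)) ⊞ f(a ⊞ a ⊞ b ⊞ b ⊞ f(b, b, d), a ⊞ b ⊞ d ⊞ d ⊞ f(b, d, a) ⊞ f(d, b, b) ⊞ f(d, b, d), a) ⊞ f(a ⊞ b, a ⊞ b, f(a, a, d)) ⊞ f(b ⊞ d, f(b, d, d), a ⊞ b ⊞ d ⊞ d) vs f(a ⊞ a ⊞ a ⊞ b ⊞ b ⊞ d, a ⊞ b ⊞ b ⊞ d ⊞ d ⊞ d ⊞ f(d, a, d), f(a ⊞ a ⊞ b ⊞ b, a ⊞ d ⊞ d ⊞ d, a ⊞ b)) ⊞ f(a ⊞ a ⊞ b ⊞ b ⊞ f(b, b, d), a ⊞ b ⊞ d ⊞ d ⊞ f(b, d, a) ⊞ f(d, b, b) ⊞ f(d, b, d), a) ⊞ f(a ⊞ b, a ⊞ b, f(a, a, d)) ⊞ f(d, f(b, d, d), a ⊞ b ⊞ d ⊞ d)

Derivation:
Left:  f(d ⊞ b, n ⊞ f(b, d, d), (d ⊞ d) ⊞ (b ⊞ n) ⊞ a) ⊞ ((f(a ⊞ b ⊞ b ⊞ a ⊞ f(b, b, (n ⊞ n) ⊞ d), a ⊞ f(d, b, d) ⊞ f(b, d, a) ⊞ d ⊞ d ⊞ b ⊞ f(d, b, b) ⊞ n, a) ⊞ f(((d ⊞ (a ⊞ b)) ⊞ a) ⊞ (a ⊞ b), d ⊞ a ⊞ (f(d, a, n ⊞ d) ⊞ d) ⊞ b ⊞ d, f((b ⊞ a) ⊞ (a ⊞ b), d ⊞ d ⊞ a ⊞ d, b ⊞ (n ⊞ a)))) ⊞ f(a ⊞ b, b ⊞ a, f(a, a, d)))
  Flatten:  f(d ⊞ b, n ⊞ f(b, d, d), (d ⊞ d) ⊞ (b ⊞ n) ⊞ a) ⊞ f(a ⊞ b ⊞ b ⊞ a ⊞ f(b, b, (n ⊞ n) ⊞ d), a ⊞ f(d, b, d) ⊞ f(b, d, a) ⊞ d ⊞ d ⊞ b ⊞ f(d, b, b) ⊞ n, a) ⊞ f(((d ⊞ (a ⊞ b)) ⊞ a) ⊞ (a ⊞ b), d ⊞ a ⊞ (f(d, a, n ⊞ d) ⊞ d) ⊞ b ⊞ d, f((b ⊞ a) ⊞ (a ⊞ b), d ⊞ d ⊞ a ⊞ d, b ⊞ (n ⊞ a))) ⊞ f(a ⊞ b, b ⊞ a, f(a, a, d))
  Canonicalize subterm:  f(d ⊞ b, n ⊞ f(b, d, d), (d ⊞ d) ⊞ (b ⊞ n) ⊞ a)  →  f(b ⊞ d, f(b, d, d), a ⊞ b ⊞ d ⊞ d)
  Inside:  f(a ⊞ b ⊞ b ⊞ a ⊞ f(b, b, (n ⊞ n) ⊞ d), a ⊞ f(d, b, d) ⊞ f(b, d, a) ⊞ d ⊞ d ⊞ b ⊞ f(d, b, b) ⊞ n, a)  →  f(a ⊞ a ⊞ b ⊞ b ⊞ f(b, b, d), a ⊞ b ⊞ d ⊞ d ⊞ f(b, d, a) ⊞ f(d, b, b) ⊞ f(d, b, d), a)
  Inside:  f(((d ⊞ (a ⊞ b)) ⊞ a) ⊞ (a ⊞ b), d ⊞ a ⊞ (f(d, a, n ⊞ d) ⊞ d) ⊞ b ⊞ d, f((b ⊞ a) ⊞ (a ⊞ b), d ⊞ d ⊞ a ⊞ d, b ⊞ (n ⊞ a)))  →  f(a ⊞ a ⊞ a ⊞ b ⊞ b ⊞ d, a ⊞ b ⊞ d ⊞ d ⊞ d ⊞ f(d, a, d), f(a ⊞ a ⊞ b ⊞ b, a ⊞ d ⊞ d ⊞ d, a ⊞ b))
  Order the arguments:  f(a ⊞ a ⊞ a ⊞ b ⊞ b ⊞ d, a ⊞ b ⊞ d ⊞ d ⊞ d ⊞ f(d, a, d), f(a ⊞ a ⊞ b ⊞ b, a ⊞ d ⊞ d ⊞ d, a ⊞ b)) ⊞ f(a ⊞ a ⊞ b ⊞ b ⊞ f(b, b, d), a ⊞ b ⊞ d ⊞ d ⊞ f(b, d, a) ⊞ f(d, b, b) ⊞ f(d, b, d), a) ⊞ f(a ⊞ b, a ⊞ b, f(a, a, d)) ⊞ f(b ⊞ d, f(b, d, d), a ⊞ b ⊞ d ⊞ d)
Right:  f(b ⊞ (a ⊞ (a ⊞ d)) ⊞ (a ⊞ b), b ⊞ d ⊞ d ⊞ b ⊞ a ⊞ d ⊞ f(d, a, d), f(((b ⊞ a) ⊞ a) ⊞ b, (d ⊞ (d ⊞ d)) ⊞ a, b ⊞ a)) ⊞ f(d, f(b, d, d), (a ⊞ (d ⊞ b)) ⊞ d) ⊞ f(a ⊞ b, b ⊞ a, f(a, a, d)) ⊞ f(b ⊞ a ⊞ b ⊞ (n ⊞ f(b ⊞ n, b, d)) ⊞ a, (f(d, b ⊞ n, b) ⊞ d) ⊞ ((n ⊞ b) ⊞ f(d, b, d)) ⊞ ((n ⊞ n) ⊞ f(b, d, a)) ⊞ (a ⊞ n) ⊞ d, a)
  Canonicalize subterm:  f(b ⊞ (a ⊞ (a ⊞ d)) ⊞ (a ⊞ b), b ⊞ d ⊞ d ⊞ b ⊞ a ⊞ d ⊞ f(d, a, d), f(((b ⊞ a) ⊞ a) ⊞ b, (d ⊞ (d ⊞ d)) ⊞ a, b ⊞ a))  →  f(a ⊞ a ⊞ a ⊞ b ⊞ b ⊞ d, a ⊞ b ⊞ b ⊞ d ⊞ d ⊞ d ⊞ f(d, a, d), f(a ⊞ a ⊞ b ⊞ b, a ⊞ d ⊞ d ⊞ d, a ⊞ b))
  Inside:  f(d, f(b, d, d), (a ⊞ (d ⊞ b)) ⊞ d)  →  f(d, f(b, d, d), a ⊞ b ⊞ d ⊞ d)
  Inside:  f(a ⊞ b, b ⊞ a, f(a, a, d))  →  f(a ⊞ b, a ⊞ b, f(a, a, d))
  Sort:  f(a ⊞ a ⊞ a ⊞ b ⊞ b ⊞ d, a ⊞ b ⊞ b ⊞ d ⊞ d ⊞ d ⊞ f(d, a, d), f(a ⊞ a ⊞ b ⊞ b, a ⊞ d ⊞ d ⊞ d, a ⊞ b)) ⊞ f(a ⊞ a ⊞ b ⊞ b ⊞ f(b, b, d), a ⊞ b ⊞ d ⊞ d ⊞ f(b, d, a) ⊞ f(d, b, b) ⊞ f(d, b, d), a) ⊞ f(a ⊞ b, a ⊞ b, f(a, a, d)) ⊞ f(d, f(b, d, d), a ⊞ b ⊞ d ⊞ d)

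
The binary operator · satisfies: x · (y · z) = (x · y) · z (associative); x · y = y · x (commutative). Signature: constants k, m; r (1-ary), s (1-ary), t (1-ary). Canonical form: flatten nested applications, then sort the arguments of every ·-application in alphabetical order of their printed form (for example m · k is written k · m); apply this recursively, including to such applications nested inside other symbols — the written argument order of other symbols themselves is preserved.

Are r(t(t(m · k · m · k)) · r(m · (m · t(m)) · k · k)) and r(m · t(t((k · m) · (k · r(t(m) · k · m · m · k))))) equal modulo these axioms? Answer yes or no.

Left:  r(t(t(m · k · m · k)) · r(m · (m · t(m)) · k · k))
  Focus inside:  t(t(m · k · m · k)) · r(m · (m · t(m)) · k · k)
  Canonicalize subterm:  t(t(m · k · m · k))  →  t(t(k · k · m · m))
  Simplify inside:  r(m · (m · t(m)) · k · k)  →  r(k · k · m · m · t(m))
  Order the arguments:  r(k · k · m · m · t(m)) · t(t(k · k · m · m))
  Put back:  r(r(k · k · m · m · t(m)) · t(t(k · k · m · m)))
Right:  r(m · t(t((k · m) · (k · r(t(m) · k · m · m · k)))))
  Focus inside:  m · t(t((k · m) · (k · r(t(m) · k · m · m · k))))
  Simplify inside:  t(t((k · m) · (k · r(t(m) · k · m · m · k))))  →  t(t(k · k · m · r(k · k · m · m · t(m))))
  Sort:  m · t(t(k · k · m · r(k · k · m · m · t(m))))
  Reassemble:  r(m · t(t(k · k · m · r(k · k · m · m · t(m)))))

Answer: no — r(r(k · k · m · m · t(m)) · t(t(k · k · m · m))) vs r(m · t(t(k · k · m · r(k · k · m · m · t(m)))))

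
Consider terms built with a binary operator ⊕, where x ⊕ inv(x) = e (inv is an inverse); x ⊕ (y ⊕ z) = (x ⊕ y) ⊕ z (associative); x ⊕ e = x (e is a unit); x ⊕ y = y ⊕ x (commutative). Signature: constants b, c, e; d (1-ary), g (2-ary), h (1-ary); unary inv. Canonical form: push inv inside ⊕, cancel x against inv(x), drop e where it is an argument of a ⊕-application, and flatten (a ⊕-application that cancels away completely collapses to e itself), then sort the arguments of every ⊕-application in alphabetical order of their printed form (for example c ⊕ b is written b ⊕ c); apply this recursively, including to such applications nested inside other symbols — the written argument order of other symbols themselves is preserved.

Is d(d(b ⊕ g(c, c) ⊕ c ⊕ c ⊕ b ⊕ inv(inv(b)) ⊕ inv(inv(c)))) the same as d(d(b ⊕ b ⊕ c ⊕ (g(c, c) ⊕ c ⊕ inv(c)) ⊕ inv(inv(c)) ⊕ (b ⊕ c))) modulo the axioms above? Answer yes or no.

Left:  d(d(b ⊕ g(c, c) ⊕ c ⊕ c ⊕ b ⊕ inv(inv(b)) ⊕ inv(inv(c))))
  Work inside:  b ⊕ g(c, c) ⊕ c ⊕ c ⊕ b ⊕ inv(inv(b)) ⊕ inv(inv(c))
  Push inv inside:  distribute inv over ⊕ and collapse double inv
  Collect:  b ⊕ b ⊕ b ⊕ g(c, c) ⊕ c ⊕ c ⊕ c
  Sort arguments:  b ⊕ b ⊕ b ⊕ c ⊕ c ⊕ c ⊕ g(c, c)
  Put back:  d(d(b ⊕ b ⊕ b ⊕ c ⊕ c ⊕ c ⊕ g(c, c)))
Right:  d(d(b ⊕ b ⊕ c ⊕ (g(c, c) ⊕ c ⊕ inv(c)) ⊕ inv(inv(c)) ⊕ (b ⊕ c)))
  Focus inside:  b ⊕ b ⊕ c ⊕ (g(c, c) ⊕ c ⊕ inv(c)) ⊕ inv(inv(c)) ⊕ (b ⊕ c)
  Push inv inside:  distribute inv over ⊕ and collapse double inv
  Collect terms:  b ⊕ b ⊕ b ⊕ c ⊕ c ⊕ c ⊕ g(c, c)
  Put back:  d(d(b ⊕ b ⊕ b ⊕ c ⊕ c ⊕ c ⊕ g(c, c)))

Answer: yes — both canonical forms are d(d(b ⊕ b ⊕ b ⊕ c ⊕ c ⊕ c ⊕ g(c, c)))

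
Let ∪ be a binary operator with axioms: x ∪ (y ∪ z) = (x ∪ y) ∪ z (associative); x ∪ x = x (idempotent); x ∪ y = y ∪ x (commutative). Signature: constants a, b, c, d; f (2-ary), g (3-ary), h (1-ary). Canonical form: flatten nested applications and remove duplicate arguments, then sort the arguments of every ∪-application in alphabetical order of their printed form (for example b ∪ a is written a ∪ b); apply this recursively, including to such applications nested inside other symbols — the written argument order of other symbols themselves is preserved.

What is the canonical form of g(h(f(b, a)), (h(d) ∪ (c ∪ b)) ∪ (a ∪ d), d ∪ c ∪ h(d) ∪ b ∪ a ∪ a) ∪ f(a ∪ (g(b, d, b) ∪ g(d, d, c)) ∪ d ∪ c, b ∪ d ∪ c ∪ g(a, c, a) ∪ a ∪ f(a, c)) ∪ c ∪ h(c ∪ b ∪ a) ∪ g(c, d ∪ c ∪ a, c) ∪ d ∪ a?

Answer: a ∪ c ∪ d ∪ f(a ∪ c ∪ d ∪ g(b, d, b) ∪ g(d, d, c), a ∪ b ∪ c ∪ d ∪ f(a, c) ∪ g(a, c, a)) ∪ g(c, a ∪ c ∪ d, c) ∪ g(h(f(b, a)), a ∪ b ∪ c ∪ d ∪ h(d), a ∪ b ∪ c ∪ d ∪ h(d)) ∪ h(a ∪ b ∪ c)

Derivation:
Inside:  g(h(f(b, a)), (h(d) ∪ (c ∪ b)) ∪ (a ∪ d), d ∪ c ∪ h(d) ∪ b ∪ a ∪ a)  →  g(h(f(b, a)), a ∪ b ∪ c ∪ d ∪ h(d), a ∪ b ∪ c ∪ d ∪ h(d))
Canonicalize subterm:  f(a ∪ (g(b, d, b) ∪ g(d, d, c)) ∪ d ∪ c, b ∪ d ∪ c ∪ g(a, c, a) ∪ a ∪ f(a, c))  →  f(a ∪ c ∪ d ∪ g(b, d, b) ∪ g(d, d, c), a ∪ b ∪ c ∪ d ∪ f(a, c) ∪ g(a, c, a))
Canonicalize subterm:  h(c ∪ b ∪ a)  →  h(a ∪ b ∪ c)
Sort:  a ∪ c ∪ d ∪ f(a ∪ c ∪ d ∪ g(b, d, b) ∪ g(d, d, c), a ∪ b ∪ c ∪ d ∪ f(a, c) ∪ g(a, c, a)) ∪ g(c, a ∪ c ∪ d, c) ∪ g(h(f(b, a)), a ∪ b ∪ c ∪ d ∪ h(d), a ∪ b ∪ c ∪ d ∪ h(d)) ∪ h(a ∪ b ∪ c)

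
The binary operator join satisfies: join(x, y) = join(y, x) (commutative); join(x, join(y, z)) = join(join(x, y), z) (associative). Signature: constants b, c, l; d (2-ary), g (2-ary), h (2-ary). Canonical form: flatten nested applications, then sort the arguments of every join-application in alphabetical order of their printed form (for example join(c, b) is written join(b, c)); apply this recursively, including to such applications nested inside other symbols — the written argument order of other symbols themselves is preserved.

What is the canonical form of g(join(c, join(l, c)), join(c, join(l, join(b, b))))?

Focus inside:  join(c, join(l, join(b, b)))
Un-nest:  join(c, l, b, b)
Order the arguments:  join(b, b, c, l)
Put back:  g(join(c, c, l), join(b, b, c, l))

Answer: g(join(c, c, l), join(b, b, c, l))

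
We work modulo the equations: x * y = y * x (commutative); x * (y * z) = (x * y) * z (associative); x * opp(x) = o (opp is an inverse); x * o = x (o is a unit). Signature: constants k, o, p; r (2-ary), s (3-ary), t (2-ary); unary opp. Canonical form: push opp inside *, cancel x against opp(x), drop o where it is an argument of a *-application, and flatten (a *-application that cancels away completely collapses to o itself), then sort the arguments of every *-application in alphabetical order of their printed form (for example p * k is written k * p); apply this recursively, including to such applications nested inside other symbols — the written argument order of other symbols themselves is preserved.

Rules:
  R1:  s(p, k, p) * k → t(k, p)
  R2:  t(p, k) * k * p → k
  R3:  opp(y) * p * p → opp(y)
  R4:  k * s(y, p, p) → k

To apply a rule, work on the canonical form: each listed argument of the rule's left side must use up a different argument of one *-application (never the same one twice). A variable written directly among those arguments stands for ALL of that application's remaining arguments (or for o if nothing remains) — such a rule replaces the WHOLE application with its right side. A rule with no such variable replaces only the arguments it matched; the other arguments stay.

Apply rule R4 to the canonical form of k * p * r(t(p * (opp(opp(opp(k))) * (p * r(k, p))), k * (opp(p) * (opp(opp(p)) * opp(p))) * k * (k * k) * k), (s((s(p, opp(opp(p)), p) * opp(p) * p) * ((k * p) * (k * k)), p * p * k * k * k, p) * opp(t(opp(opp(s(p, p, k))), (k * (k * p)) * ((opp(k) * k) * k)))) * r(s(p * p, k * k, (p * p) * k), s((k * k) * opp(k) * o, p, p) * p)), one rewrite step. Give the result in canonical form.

Canonical form:  k * p * r(t(opp(k) * p * p * r(k, p), k * k * k * k * k * opp(p)), opp(t(s(p, p, k), k * k * k * p)) * r(s(p * p, k * k, k * p * p), p * s(k, p, p)) * s(k * k * k * p * s(p, p, p), k * k * k * p * p, p))
R4 matches:  uses k, s(p, p, p);  y := p
Result:  k * p * r(t(opp(k) * p * p * r(k, p), k * k * k * k * k * opp(p)), opp(t(s(p, p, k), k * k * k * p)) * r(s(p * p, k * k, k * p * p), p * s(k, p, p)) * s(k * k * k * p, k * k * k * p * p, p))

Answer: k * p * r(t(opp(k) * p * p * r(k, p), k * k * k * k * k * opp(p)), opp(t(s(p, p, k), k * k * k * p)) * r(s(p * p, k * k, k * p * p), p * s(k, p, p)) * s(k * k * k * p, k * k * k * p * p, p))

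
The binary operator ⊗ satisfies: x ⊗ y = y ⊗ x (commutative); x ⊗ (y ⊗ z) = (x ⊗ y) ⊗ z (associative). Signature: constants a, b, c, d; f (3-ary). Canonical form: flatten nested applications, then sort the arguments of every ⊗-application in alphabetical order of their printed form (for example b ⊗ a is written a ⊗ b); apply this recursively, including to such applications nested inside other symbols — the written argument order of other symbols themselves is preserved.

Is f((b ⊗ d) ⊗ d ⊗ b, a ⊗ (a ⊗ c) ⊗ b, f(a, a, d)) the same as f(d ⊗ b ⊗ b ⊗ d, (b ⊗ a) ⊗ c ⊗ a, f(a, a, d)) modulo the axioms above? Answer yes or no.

Answer: yes — both canonical forms are f(b ⊗ b ⊗ d ⊗ d, a ⊗ a ⊗ b ⊗ c, f(a, a, d))

Derivation:
Left:  f((b ⊗ d) ⊗ d ⊗ b, a ⊗ (a ⊗ c) ⊗ b, f(a, a, d))
  Focus inside:  a ⊗ (a ⊗ c) ⊗ b
  Flatten:  a ⊗ a ⊗ c ⊗ b
  Sort arguments:  a ⊗ a ⊗ b ⊗ c
  Put back:  f(b ⊗ b ⊗ d ⊗ d, a ⊗ a ⊗ b ⊗ c, f(a, a, d))
Right:  f(d ⊗ b ⊗ b ⊗ d, (b ⊗ a) ⊗ c ⊗ a, f(a, a, d))
  Focus inside:  (b ⊗ a) ⊗ c ⊗ a
  Flatten:  b ⊗ a ⊗ c ⊗ a
  Order the arguments:  a ⊗ a ⊗ b ⊗ c
  Reassemble:  f(b ⊗ b ⊗ d ⊗ d, a ⊗ a ⊗ b ⊗ c, f(a, a, d))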